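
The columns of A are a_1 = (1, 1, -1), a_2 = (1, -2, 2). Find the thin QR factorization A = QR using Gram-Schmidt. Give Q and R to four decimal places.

Q = [[0.5774, 0.8165], [0.5774, -0.4082], [-0.5774, 0.4082]], R = [[1.7321, -1.7321], [0.0000, 2.4495]]

e_1 = a_1/‖a_1‖ = (1, 1, -1)/1.7321 = (0.5774, 0.5774, -0.5774).
r_{12} = e_1·a_2 = -1.7321.
u_2 = a_2 + 1.7321·e_1 = (2.0000, -1.0000, 1.0000).
‖u_2‖ = 2.4495, so e_2 = (0.8165, -0.4082, 0.4082).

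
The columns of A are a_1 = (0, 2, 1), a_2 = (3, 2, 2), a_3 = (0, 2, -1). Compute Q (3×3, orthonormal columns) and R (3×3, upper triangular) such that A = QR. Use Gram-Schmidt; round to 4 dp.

q_1 = a_1/‖a_1‖ = (0, 2, 1)/2.2361 = (0.0000, 0.8944, 0.4472).
r_{12} = q_1·a_2 = 2.6833.
u_2 = a_2 − 2.6833·q_1 = (3.0000, -0.4000, 0.8000).
‖u_2‖ = 3.1305, so q_2 = (0.9583, -0.1278, 0.2556).
r_{13} = q_1·a_3 = 1.3416; r_{23} = q_2·a_3 = -0.5111.
u_3 = a_3 − 1.3416·q_1 + 0.5111·q_2 = (0.4898, 0.7347, -1.4694).
‖u_3‖ = 1.7143, so q_3 = (0.2857, 0.4286, -0.8571).

Q = [[0.0000, 0.9583, 0.2857], [0.8944, -0.1278, 0.4286], [0.4472, 0.2556, -0.8571]], R = [[2.2361, 2.6833, 1.3416], [0.0000, 3.1305, -0.5111], [0.0000, 0.0000, 1.7143]]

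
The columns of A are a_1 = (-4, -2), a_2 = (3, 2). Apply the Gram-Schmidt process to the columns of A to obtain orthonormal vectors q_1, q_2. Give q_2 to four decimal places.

q_2 = (-0.4472, 0.8944)

a_1 = (-4, -2); ‖a_1‖ = 4.4721, so q_1 = (-0.8944, -0.4472).
q_1·a_2 = (-0.8944)·3 + (-0.4472)·2 = -3.5777.
u_2 = a_2 + 3.5777·q_1 = (-0.2000, 0.4000).
‖u_2‖ = 0.4472, so q_2 = (-0.4472, 0.8944).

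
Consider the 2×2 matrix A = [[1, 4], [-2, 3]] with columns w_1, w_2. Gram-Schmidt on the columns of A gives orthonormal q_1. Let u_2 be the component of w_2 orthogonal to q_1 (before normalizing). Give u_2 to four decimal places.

q_1 = w_1/‖w_1‖ = (1, -2)/2.2361 = (0.4472, -0.8944).
r_{12} = q_1·w_2 = -0.8944.
u_2 = w_2 + 0.8944·q_1 = (4.4000, 2.2000).

u_2 = (4.4000, 2.2000)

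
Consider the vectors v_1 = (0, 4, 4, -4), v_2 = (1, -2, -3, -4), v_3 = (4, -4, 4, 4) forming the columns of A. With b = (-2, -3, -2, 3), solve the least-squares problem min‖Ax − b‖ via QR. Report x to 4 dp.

x = (-0.7222, -0.2222, -0.1111)

v_1 = (0, 4, 4, -4); ‖v_1‖ = 6.9282, so e_1 = (0.0000, 0.5774, 0.5774, -0.5774).
e_1·v_2 = 0.0000·1 + 0.5774·(-2) + 0.5774·(-3) + (-0.5774)·(-4) = -0.5774.
u_2 = v_2 + 0.5774·e_1 = (1.0000, -1.6667, -2.6667, -4.3333).
‖u_2‖ = 5.4467, so e_2 = (0.1836, -0.3060, -0.4896, -0.7956).
e_1·v_3 = 0.0000·4 + 0.5774·(-4) + 0.5774·4 + (-0.5774)·4 = -2.3094; e_2·v_3 = 0.1836·4 + (-0.3060)·(-4) + (-0.4896)·4 + (-0.7956)·4 = -3.1823.
u_3 = v_3 + 2.3094·e_1 + 3.1823·e_2 = (4.5843, -3.6404, 3.7753, 0.1348).
‖u_3‖ = 6.9670, so e_3 = (0.6580, -0.5225, 0.5419, 0.0194).
Qᵀb = (-4.6188, -0.8568, -0.7741).
Back-substitute: x_3 = -0.7741/6.9670 = -0.1111.
x_2 = (-0.8568 + 3.1823·(-0.1111))/5.4467 = -0.2222.
x_1 = (-4.6188 + 0.5774·(-0.2222) + 2.3094·(-0.1111))/6.9282 = -0.7222.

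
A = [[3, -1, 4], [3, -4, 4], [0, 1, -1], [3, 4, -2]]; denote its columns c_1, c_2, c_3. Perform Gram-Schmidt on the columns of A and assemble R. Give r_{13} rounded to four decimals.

r_{13} = 3.4641

q_1 = c_1/‖c_1‖ = (3, 3, 0, 3)/5.1962 = (0.5774, 0.5774, 0.0000, 0.5774).
r_{13} = q_1·c_3 = 3.4641.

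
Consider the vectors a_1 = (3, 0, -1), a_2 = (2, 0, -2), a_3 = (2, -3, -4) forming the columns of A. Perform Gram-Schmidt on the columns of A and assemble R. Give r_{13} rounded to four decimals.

a_1 = (3, 0, -1); ‖a_1‖ = 3.1623, so q_1 = (0.9487, 0.0000, -0.3162).
r_{13} = q_1·a_3 = 3.1623.

r_{13} = 3.1623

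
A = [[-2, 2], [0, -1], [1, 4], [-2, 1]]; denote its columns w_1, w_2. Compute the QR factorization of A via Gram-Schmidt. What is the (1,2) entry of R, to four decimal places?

w_1 = (-2, 0, 1, -2); ‖w_1‖ = 3.0000, so e_1 = (-0.6667, 0.0000, 0.3333, -0.6667).
r_{12} = e_1·w_2 = -0.6667.

r_{12} = -0.6667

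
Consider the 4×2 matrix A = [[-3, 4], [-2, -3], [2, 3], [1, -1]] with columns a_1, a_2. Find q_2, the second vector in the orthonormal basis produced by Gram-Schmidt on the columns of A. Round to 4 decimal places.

q_2 = (0.6485, -0.5263, 0.5263, -0.1598)

a_1 = (-3, -2, 2, 1); ‖a_1‖ = 4.2426, so q_1 = (-0.7071, -0.4714, 0.4714, 0.2357).
q_1·a_2 = (-0.7071)·4 + (-0.4714)·(-3) + 0.4714·3 + 0.2357·(-1) = -0.2357.
u_2 = a_2 + 0.2357·q_1 = (3.8333, -3.1111, 3.1111, -0.9444).
‖u_2‖ = 5.9114, so q_2 = (0.6485, -0.5263, 0.5263, -0.1598).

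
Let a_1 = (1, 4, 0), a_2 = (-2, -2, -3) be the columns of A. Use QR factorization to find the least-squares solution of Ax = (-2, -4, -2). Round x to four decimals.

a_1 = (1, 4, 0); ‖a_1‖ = 4.1231, so e_1 = (0.2425, 0.9701, 0.0000).
e_1·a_2 = 0.2425·(-2) + 0.9701·(-2) + 0.0000·(-3) = -2.4254.
u_2 = a_2 + 2.4254·e_1 = (-1.4118, 0.3529, -3.0000).
‖u_2‖ = 3.3343, so e_2 = (-0.4234, 0.1059, -0.8997).
Qᵀb = (-4.3656, 2.2229).
Back-substitute: x_2 = 2.2229/3.3343 = 0.6667.
x_1 = (-4.3656 + 2.4254·0.6667)/4.1231 = -0.6667.

x = (-0.6667, 0.6667)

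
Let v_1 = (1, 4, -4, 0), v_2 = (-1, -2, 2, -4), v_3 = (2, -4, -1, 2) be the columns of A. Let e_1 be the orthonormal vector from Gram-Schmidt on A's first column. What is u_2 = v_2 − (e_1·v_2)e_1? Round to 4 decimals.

e_1 = v_1/‖v_1‖ = (1, 4, -4, 0)/5.7446 = (0.1741, 0.6963, -0.6963, 0.0000).
r_{12} = e_1·v_2 = -2.9593.
u_2 = v_2 + 2.9593·e_1 = (-0.4848, 0.0606, -0.0606, -4.0000).

u_2 = (-0.4848, 0.0606, -0.0606, -4.0000)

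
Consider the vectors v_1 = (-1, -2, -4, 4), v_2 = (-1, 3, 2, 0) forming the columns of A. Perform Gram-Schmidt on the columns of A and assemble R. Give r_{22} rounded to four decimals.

r_{22} = 3.0712

v_1 = (-1, -2, -4, 4); ‖v_1‖ = 6.0828, so e_1 = (-0.1644, -0.3288, -0.6576, 0.6576).
e_1·v_2 = (-0.1644)·(-1) + (-0.3288)·3 + (-0.6576)·2 + 0.6576·0 = -2.1372.
u_2 = v_2 + 2.1372·e_1 = (-1.3514, 2.2973, 0.5946, 1.4054).
r_{22} = ‖u_2‖ = 3.0712.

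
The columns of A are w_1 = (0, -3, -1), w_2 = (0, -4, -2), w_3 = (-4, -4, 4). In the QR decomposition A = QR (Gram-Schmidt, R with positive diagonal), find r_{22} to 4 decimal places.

r_{22} = 0.6325

e_1 = w_1/‖w_1‖ = (0, -3, -1)/3.1623 = (0.0000, -0.9487, -0.3162).
r_{12} = e_1·w_2 = 4.4272.
u_2 = w_2 − 4.4272·e_1 = (0.0000, 0.2000, -0.6000).
r_{22} = ‖u_2‖ = 0.6325.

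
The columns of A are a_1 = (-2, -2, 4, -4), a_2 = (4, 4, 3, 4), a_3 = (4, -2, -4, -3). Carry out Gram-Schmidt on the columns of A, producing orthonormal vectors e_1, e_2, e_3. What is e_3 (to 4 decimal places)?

a_1 = (-2, -2, 4, -4); ‖a_1‖ = 6.3246, so e_1 = (-0.3162, -0.3162, 0.6325, -0.6325).
e_1·a_2 = (-0.3162)·4 + (-0.3162)·4 + 0.6325·3 + (-0.6325)·4 = -3.1623.
u_2 = a_2 + 3.1623·e_1 = (3.0000, 3.0000, 5.0000, 2.0000).
‖u_2‖ = 6.8557, so e_2 = (0.4376, 0.4376, 0.7293, 0.2917).
e_1·a_3 = (-0.3162)·4 + (-0.3162)·(-2) + 0.6325·(-4) + (-0.6325)·(-3) = -1.2649; e_2·a_3 = 0.4376·4 + 0.4376·(-2) + 0.7293·(-4) + 0.2917·(-3) = -2.9173.
u_3 = a_3 + 1.2649·e_1 + 2.9173·e_2 = (4.8766, -1.1234, -1.0723, -2.9489).
‖u_3‖ = 5.9067, so e_3 = (0.8256, -0.1902, -0.1815, -0.4993).

e_3 = (0.8256, -0.1902, -0.1815, -0.4993)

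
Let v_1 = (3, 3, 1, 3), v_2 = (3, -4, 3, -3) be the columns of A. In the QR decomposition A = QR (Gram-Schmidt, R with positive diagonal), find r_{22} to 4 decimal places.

v_1 = (3, 3, 1, 3); ‖v_1‖ = 5.2915, so e_1 = (0.5669, 0.5669, 0.1890, 0.5669).
e_1·v_2 = 0.5669·3 + 0.5669·(-4) + 0.1890·3 + 0.5669·(-3) = -1.7008.
u_2 = v_2 + 1.7008·e_1 = (3.9643, -3.0357, 3.3214, -2.0357).
r_{22} = ‖u_2‖ = 6.3330.

r_{22} = 6.3330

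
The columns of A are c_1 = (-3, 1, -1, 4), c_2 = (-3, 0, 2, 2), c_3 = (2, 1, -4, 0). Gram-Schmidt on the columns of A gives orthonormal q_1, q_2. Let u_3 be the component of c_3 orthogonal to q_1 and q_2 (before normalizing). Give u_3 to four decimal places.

u_3 = (-0.1795, 0.1752, -0.0726, -0.1966)

c_1 = (-3, 1, -1, 4); ‖c_1‖ = 5.1962, so q_1 = (-0.5774, 0.1925, -0.1925, 0.7698).
q_1·c_2 = (-0.5774)·(-3) + 0.1925·0 + (-0.1925)·2 + 0.7698·2 = 2.8868.
u_2 = c_2 − 2.8868·q_1 = (-1.3333, -0.5556, 2.5556, -0.2222).
‖u_2‖ = 2.9439, so q_2 = (-0.4529, -0.1887, 0.8681, -0.0755).
q_1·c_3 = (-0.5774)·2 + 0.1925·1 + (-0.1925)·(-4) + 0.7698·0 = -0.1925; q_2·c_3 = (-0.4529)·2 + (-0.1887)·1 + 0.8681·(-4) + (-0.0755)·0 = -4.5669.
u_3 = c_3 + 0.1925·q_1 + 4.5669·q_2 = (-0.1795, 0.1752, -0.0726, -0.1966).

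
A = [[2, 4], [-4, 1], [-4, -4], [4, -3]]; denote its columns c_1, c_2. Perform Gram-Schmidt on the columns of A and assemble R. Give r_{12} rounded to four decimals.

r_{12} = 1.1094

c_1 = (2, -4, -4, 4); ‖c_1‖ = 7.2111, so q_1 = (0.2774, -0.5547, -0.5547, 0.5547).
r_{12} = q_1·c_2 = 1.1094.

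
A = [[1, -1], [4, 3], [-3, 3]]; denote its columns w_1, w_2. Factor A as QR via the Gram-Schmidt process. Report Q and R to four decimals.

w_1 = (1, 4, -3); ‖w_1‖ = 5.0990, so e_1 = (0.1961, 0.7845, -0.5883).
e_1·w_2 = 0.1961·(-1) + 0.7845·3 + (-0.5883)·3 = 0.3922.
u_2 = w_2 − 0.3922·e_1 = (-1.0769, 2.6923, 3.2308).
‖u_2‖ = 4.3412, so e_2 = (-0.2481, 0.6202, 0.7442).

Q = [[0.1961, -0.2481], [0.7845, 0.6202], [-0.5883, 0.7442]], R = [[5.0990, 0.3922], [0.0000, 4.3412]]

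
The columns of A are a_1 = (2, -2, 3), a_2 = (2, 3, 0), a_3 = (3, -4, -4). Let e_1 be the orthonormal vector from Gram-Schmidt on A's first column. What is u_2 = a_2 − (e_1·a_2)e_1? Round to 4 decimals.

u_2 = (2.2353, 2.7647, 0.3529)

e_1 = a_1/‖a_1‖ = (2, -2, 3)/4.1231 = (0.4851, -0.4851, 0.7276).
r_{12} = e_1·a_2 = -0.4851.
u_2 = a_2 + 0.4851·e_1 = (2.2353, 2.7647, 0.3529).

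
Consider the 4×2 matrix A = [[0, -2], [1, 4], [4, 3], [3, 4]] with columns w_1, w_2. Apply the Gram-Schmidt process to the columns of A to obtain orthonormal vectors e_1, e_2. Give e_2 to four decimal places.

e_2 = (-0.5191, 0.7586, -0.3394, 0.1996)

w_1 = (0, 1, 4, 3); ‖w_1‖ = 5.0990, so e_1 = (0.0000, 0.1961, 0.7845, 0.5883).
e_1·w_2 = 0.0000·(-2) + 0.1961·4 + 0.7845·3 + 0.5883·4 = 5.4913.
u_2 = w_2 − 5.4913·e_1 = (-2.0000, 2.9231, -1.3077, 0.7692).
‖u_2‖ = 3.8531, so e_2 = (-0.5191, 0.7586, -0.3394, 0.1996).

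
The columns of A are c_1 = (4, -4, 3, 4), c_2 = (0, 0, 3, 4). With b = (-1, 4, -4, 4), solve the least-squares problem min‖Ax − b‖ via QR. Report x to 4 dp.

x = (-0.6250, 0.7850)

c_1 = (4, -4, 3, 4); ‖c_1‖ = 7.5498, so q_1 = (0.5298, -0.5298, 0.3974, 0.5298).
q_1·c_2 = 0.5298·0 + (-0.5298)·0 + 0.3974·3 + 0.5298·4 = 3.3113.
u_2 = c_2 − 3.3113·q_1 = (-1.7544, 1.7544, 1.6842, 2.2456).
‖u_2‖ = 3.7463, so q_2 = (-0.4683, 0.4683, 0.4496, 0.5994).
Qᵀb = (-2.1193, 2.9409).
Back-substitute: x_2 = 2.9409/3.7463 = 0.7850.
x_1 = (-2.1193 − 3.3113·0.7850)/7.5498 = -0.6250.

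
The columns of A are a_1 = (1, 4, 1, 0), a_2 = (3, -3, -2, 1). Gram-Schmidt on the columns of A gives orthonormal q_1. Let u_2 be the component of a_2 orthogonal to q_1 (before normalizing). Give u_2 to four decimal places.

u_2 = (3.6111, -0.5556, -1.3889, 1.0000)

a_1 = (1, 4, 1, 0); ‖a_1‖ = 4.2426, so q_1 = (0.2357, 0.9428, 0.2357, 0.0000).
q_1·a_2 = 0.2357·3 + 0.9428·(-3) + 0.2357·(-2) + 0.0000·1 = -2.5927.
u_2 = a_2 + 2.5927·q_1 = (3.6111, -0.5556, -1.3889, 1.0000).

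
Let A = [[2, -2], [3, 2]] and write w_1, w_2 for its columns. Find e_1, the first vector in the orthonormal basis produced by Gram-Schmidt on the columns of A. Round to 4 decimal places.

e_1 = w_1/‖w_1‖ = (2, 3)/3.6056 = (0.5547, 0.8321).

e_1 = (0.5547, 0.8321)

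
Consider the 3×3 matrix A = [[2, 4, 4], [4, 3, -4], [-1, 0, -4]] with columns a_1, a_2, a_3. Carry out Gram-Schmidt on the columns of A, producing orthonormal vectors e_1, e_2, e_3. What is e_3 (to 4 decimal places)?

a_1 = (2, 4, -1); ‖a_1‖ = 4.5826, so e_1 = (0.4364, 0.8729, -0.2182).
e_1·a_2 = 0.4364·4 + 0.8729·3 + (-0.2182)·0 = 4.3644.
u_2 = a_2 − 4.3644·e_1 = (2.0952, -0.8095, 0.9524).
‖u_2‖ = 2.4398, so e_2 = (0.8588, -0.3318, 0.3904).
e_1·a_3 = 0.4364·4 + 0.8729·(-4) + (-0.2182)·(-4) = -0.8729; e_2·a_3 = 0.8588·4 + (-0.3318)·(-4) + 0.3904·(-4) = 3.2010.
u_3 = a_3 + 0.8729·e_1 − 3.2010·e_2 = (1.6320, -2.1760, -5.4400).
‖u_3‖ = 6.0821, so e_3 = (0.2683, -0.3578, -0.8944).

e_3 = (0.2683, -0.3578, -0.8944)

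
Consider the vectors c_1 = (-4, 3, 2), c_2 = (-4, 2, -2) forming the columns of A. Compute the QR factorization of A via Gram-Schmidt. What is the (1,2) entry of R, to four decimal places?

r_{12} = 3.3425

c_1 = (-4, 3, 2); ‖c_1‖ = 5.3852, so q_1 = (-0.7428, 0.5571, 0.3714).
r_{12} = q_1·c_2 = 3.3425.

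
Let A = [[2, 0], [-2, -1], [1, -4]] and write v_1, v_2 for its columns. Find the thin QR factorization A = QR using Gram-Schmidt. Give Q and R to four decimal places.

Q = [[0.6667, 0.1092], [-0.6667, -0.3550], [0.3333, -0.9285]], R = [[3.0000, -0.6667], [0.0000, 4.0689]]

v_1 = (2, -2, 1); ‖v_1‖ = 3.0000, so e_1 = (0.6667, -0.6667, 0.3333).
e_1·v_2 = 0.6667·0 + (-0.6667)·(-1) + 0.3333·(-4) = -0.6667.
u_2 = v_2 + 0.6667·e_1 = (0.4444, -1.4444, -3.7778).
‖u_2‖ = 4.0689, so e_2 = (0.1092, -0.3550, -0.9285).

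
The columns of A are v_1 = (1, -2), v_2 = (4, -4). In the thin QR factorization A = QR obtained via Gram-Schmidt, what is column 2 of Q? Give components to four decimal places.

e_2 = (0.8944, 0.4472)

v_1 = (1, -2); ‖v_1‖ = 2.2361, so e_1 = (0.4472, -0.8944).
e_1·v_2 = 0.4472·4 + (-0.8944)·(-4) = 5.3666.
u_2 = v_2 − 5.3666·e_1 = (1.6000, 0.8000).
‖u_2‖ = 1.7889, so e_2 = (0.8944, 0.4472).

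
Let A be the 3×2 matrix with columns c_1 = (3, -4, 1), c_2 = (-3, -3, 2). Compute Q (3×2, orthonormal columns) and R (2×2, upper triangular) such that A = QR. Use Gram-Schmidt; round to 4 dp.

c_1 = (3, -4, 1); ‖c_1‖ = 5.0990, so q_1 = (0.5883, -0.7845, 0.1961).
q_1·c_2 = 0.5883·(-3) + (-0.7845)·(-3) + 0.1961·2 = 0.9806.
u_2 = c_2 − 0.9806·q_1 = (-3.5769, -2.2308, 1.8077).
‖u_2‖ = 4.5868, so q_2 = (-0.7798, -0.4863, 0.3941).

Q = [[0.5883, -0.7798], [-0.7845, -0.4863], [0.1961, 0.3941]], R = [[5.0990, 0.9806], [0.0000, 4.5868]]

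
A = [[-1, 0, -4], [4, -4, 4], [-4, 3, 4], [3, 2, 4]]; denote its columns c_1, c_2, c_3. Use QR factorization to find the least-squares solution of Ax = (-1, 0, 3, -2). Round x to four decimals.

c_1 = (-1, 4, -4, 3); ‖c_1‖ = 6.4807, so q_1 = (-0.1543, 0.6172, -0.6172, 0.4629).
q_1·c_2 = (-0.1543)·0 + 0.6172·(-4) + (-0.6172)·3 + 0.4629·2 = -3.3947.
u_2 = c_2 + 3.3947·q_1 = (-0.5238, -1.9048, 0.9048, 3.5714).
‖u_2‖ = 4.1805, so q_2 = (-0.1253, -0.4556, 0.2164, 0.8543).
q_1·c_3 = (-0.1543)·(-4) + 0.6172·4 + (-0.6172)·4 + 0.4629·4 = 2.4689; q_2·c_3 = (-0.1253)·(-4) + (-0.4556)·4 + 0.2164·4 + 0.8543·4 = 2.9616.
u_3 = c_3 − 2.4689·q_1 − 2.9616·q_2 = (-3.2480, 3.8256, 4.8828, 0.3270).
‖u_3‖ = 7.0095, so q_3 = (-0.4634, 0.5458, 0.6966, 0.0466).
Qᵀb = (-2.6232, -0.9341, 2.4599).
Back-substitute: x_3 = 2.4599/7.0095 = 0.3509.
x_2 = (-0.9341 − 2.9616·0.3509)/4.1805 = -0.4720.
x_1 = (-2.6232 + 3.3947·(-0.4720) − 2.4689·0.3509)/6.4807 = -0.7857.

x = (-0.7857, -0.4720, 0.3509)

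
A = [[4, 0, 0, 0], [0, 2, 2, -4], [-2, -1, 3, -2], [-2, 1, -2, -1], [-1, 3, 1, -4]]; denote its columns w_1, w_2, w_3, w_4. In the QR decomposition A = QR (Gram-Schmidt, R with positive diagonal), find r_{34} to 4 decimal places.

r_{34} = -3.0651

e_1 = w_1/‖w_1‖ = (4, 0, -2, -2, -1)/5.0000 = (0.8000, 0.0000, -0.4000, -0.4000, -0.2000).
r_{12} = e_1·w_2 = -0.6000.
u_2 = w_2 + 0.6000·e_1 = (0.4800, 2.0000, -1.2400, 0.7600, 2.8800).
‖u_2‖ = 3.8262, so e_2 = (0.1255, 0.5227, -0.3241, 0.1986, 0.7527).
r_{13} = e_1·w_3 = -0.6000; r_{23} = e_2·w_3 = 0.4286.
u_3 = w_3 + 0.6000·e_1 − 0.4286·e_2 = (0.4262, 1.7760, 2.8989, -2.3251, 0.5574).
‖u_3‖ = 4.1781, so e_3 = (0.1020, 0.4251, 0.6938, -0.5565, 0.1334).
r_{34} = e_3·w_4 = -3.0651.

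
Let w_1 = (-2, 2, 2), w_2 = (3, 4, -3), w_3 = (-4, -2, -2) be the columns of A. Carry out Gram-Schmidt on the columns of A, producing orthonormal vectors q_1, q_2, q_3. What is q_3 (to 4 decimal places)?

q_3 = (-0.7071, 0.0000, -0.7071)

q_1 = w_1/‖w_1‖ = (-2, 2, 2)/3.4641 = (-0.5774, 0.5774, 0.5774).
r_{12} = q_1·w_2 = -1.1547.
u_2 = w_2 + 1.1547·q_1 = (2.3333, 4.6667, -2.3333).
‖u_2‖ = 5.7155, so q_2 = (0.4082, 0.8165, -0.4082).
r_{13} = q_1·w_3 = 0.0000; r_{23} = q_2·w_3 = -2.4495.
u_3 = w_3 + 0.0000·q_1 + 2.4495·q_2 = (-3.0000, 0.0000, -3.0000).
‖u_3‖ = 4.2426, so q_3 = (-0.7071, 0.0000, -0.7071).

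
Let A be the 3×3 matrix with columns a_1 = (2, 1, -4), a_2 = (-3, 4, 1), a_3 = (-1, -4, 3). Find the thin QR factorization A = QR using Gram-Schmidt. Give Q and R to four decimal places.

Q = [[0.4364, -0.4928, -0.7528], [0.2182, 0.8697, -0.4428], [-0.8729, -0.0290, -0.4871]], R = [[4.5826, -1.3093, -3.9279], [0.0000, 4.9281, -3.0728], [0.0000, 0.0000, 1.0627]]

a_1 = (2, 1, -4); ‖a_1‖ = 4.5826, so q_1 = (0.4364, 0.2182, -0.8729).
q_1·a_2 = 0.4364·(-3) + 0.2182·4 + (-0.8729)·1 = -1.3093.
u_2 = a_2 + 1.3093·q_1 = (-2.4286, 4.2857, -0.1429).
‖u_2‖ = 4.9281, so q_2 = (-0.4928, 0.8697, -0.0290).
q_1·a_3 = 0.4364·(-1) + 0.2182·(-4) + (-0.8729)·3 = -3.9279; q_2·a_3 = (-0.4928)·(-1) + 0.8697·(-4) + (-0.0290)·3 = -3.0728.
u_3 = a_3 + 3.9279·q_1 + 3.0728·q_2 = (-0.8000, -0.4706, -0.5176).
‖u_3‖ = 1.0627, so q_3 = (-0.7528, -0.4428, -0.4871).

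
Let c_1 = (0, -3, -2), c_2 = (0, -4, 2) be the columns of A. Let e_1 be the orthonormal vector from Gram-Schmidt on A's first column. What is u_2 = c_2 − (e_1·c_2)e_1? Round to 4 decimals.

e_1 = c_1/‖c_1‖ = (0, -3, -2)/3.6056 = (0.0000, -0.8321, -0.5547).
r_{12} = e_1·c_2 = 2.2188.
u_2 = c_2 − 2.2188·e_1 = (0.0000, -2.1538, 3.2308).

u_2 = (0.0000, -2.1538, 3.2308)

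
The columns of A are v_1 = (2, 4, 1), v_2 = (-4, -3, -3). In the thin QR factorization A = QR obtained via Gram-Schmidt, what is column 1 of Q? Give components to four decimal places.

v_1 = (2, 4, 1); ‖v_1‖ = 4.5826, so e_1 = (0.4364, 0.8729, 0.2182).

e_1 = (0.4364, 0.8729, 0.2182)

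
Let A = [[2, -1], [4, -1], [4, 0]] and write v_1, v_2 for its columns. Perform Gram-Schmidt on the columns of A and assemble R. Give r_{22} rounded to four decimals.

v_1 = (2, 4, 4); ‖v_1‖ = 6.0000, so e_1 = (0.3333, 0.6667, 0.6667).
e_1·v_2 = 0.3333·(-1) + 0.6667·(-1) + 0.6667·0 = -1.0000.
u_2 = v_2 + 1.0000·e_1 = (-0.6667, -0.3333, 0.6667).
r_{22} = ‖u_2‖ = 1.0000.

r_{22} = 1.0000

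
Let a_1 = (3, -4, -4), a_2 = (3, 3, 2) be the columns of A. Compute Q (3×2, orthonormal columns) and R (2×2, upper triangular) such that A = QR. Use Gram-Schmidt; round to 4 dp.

Q = [[0.4685, 0.8718], [-0.6247, 0.4415], [-0.6247, 0.2124]], R = [[6.4031, -1.7179], [0.0000, 4.3645]]

a_1 = (3, -4, -4); ‖a_1‖ = 6.4031, so e_1 = (0.4685, -0.6247, -0.6247).
e_1·a_2 = 0.4685·3 + (-0.6247)·3 + (-0.6247)·2 = -1.7179.
u_2 = a_2 + 1.7179·e_1 = (3.8049, 1.9268, 0.9268).
‖u_2‖ = 4.3645, so e_2 = (0.8718, 0.4415, 0.2124).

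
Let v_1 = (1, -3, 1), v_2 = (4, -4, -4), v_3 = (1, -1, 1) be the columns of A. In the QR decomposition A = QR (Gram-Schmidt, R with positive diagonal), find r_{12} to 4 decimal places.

r_{12} = 3.6181

v_1 = (1, -3, 1); ‖v_1‖ = 3.3166, so e_1 = (0.3015, -0.9045, 0.3015).
r_{12} = e_1·v_2 = 3.6181.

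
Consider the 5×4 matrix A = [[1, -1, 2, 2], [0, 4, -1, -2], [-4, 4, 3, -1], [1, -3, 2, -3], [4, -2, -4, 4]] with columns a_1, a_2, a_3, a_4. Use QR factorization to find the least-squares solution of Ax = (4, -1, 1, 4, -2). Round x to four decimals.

x = (1.1106, 0.1382, 1.5659, -0.0163)

e_1 = a_1/‖a_1‖ = (1, 0, -4, 1, 4)/5.8310 = (0.1715, 0.0000, -0.6860, 0.1715, 0.6860).
r_{12} = e_1·a_2 = -4.8020.
u_2 = a_2 + 4.8020·e_1 = (-0.1765, 4.0000, 0.7059, -2.1765, 1.2941).
‖u_2‖ = 4.7897, so e_2 = (-0.0368, 0.8351, 0.1474, -0.4544, 0.2702).
r_{13} = e_1·a_3 = -4.1160; r_{23} = e_2·a_3 = -2.4563.
u_3 = a_3 + 4.1160·e_1 + 2.4563·e_2 = (2.6154, 1.0513, 0.5385, 1.5897, -0.5128).
‖u_3‖ = 3.3205, so e_3 = (0.7877, 0.3166, 0.1622, 0.4788, -0.1544).
r_{14} = e_1·a_4 = 3.2585; r_{24} = e_2·a_4 = 0.5527; r_{34} = e_3·a_4 = -1.2741.
u_4 = a_4 − 3.2585·e_1 − 0.5527·e_2 + 1.2741·e_3 = (2.4651, -2.0581, 1.3605, -2.6977, 1.4186).
‖u_4‖ = 4.6318, so e_4 = (0.5322, -0.4444, 0.2937, -0.5824, 0.3063).
Qᵀb = (-0.6860, -3.1931, 5.2201, -0.0753).
Back-substitute: x_4 = -0.0753/4.6318 = -0.0163.
x_3 = (5.2201 + 1.2741·(-0.0163))/3.3205 = 1.5659.
x_2 = (-3.1931 + 2.4563·1.5659 − 0.5527·(-0.0163))/4.7897 = 0.1382.
x_1 = (-0.6860 + 4.8020·0.1382 + 4.1160·1.5659 − 3.2585·(-0.0163))/5.8310 = 1.1106.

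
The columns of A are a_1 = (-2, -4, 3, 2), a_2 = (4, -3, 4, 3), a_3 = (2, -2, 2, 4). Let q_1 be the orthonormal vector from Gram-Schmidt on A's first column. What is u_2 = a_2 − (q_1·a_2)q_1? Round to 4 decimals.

a_1 = (-2, -4, 3, 2); ‖a_1‖ = 5.7446, so q_1 = (-0.3482, -0.6963, 0.5222, 0.3482).
q_1·a_2 = (-0.3482)·4 + (-0.6963)·(-3) + 0.5222·4 + 0.3482·3 = 3.8297.
u_2 = a_2 − 3.8297·q_1 = (5.3333, -0.3333, 2.0000, 1.6667).

u_2 = (5.3333, -0.3333, 2.0000, 1.6667)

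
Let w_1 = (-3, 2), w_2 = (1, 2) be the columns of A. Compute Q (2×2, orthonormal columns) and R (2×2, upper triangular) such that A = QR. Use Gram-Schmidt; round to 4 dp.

q_1 = w_1/‖w_1‖ = (-3, 2)/3.6056 = (-0.8321, 0.5547).
r_{12} = q_1·w_2 = 0.2774.
u_2 = w_2 − 0.2774·q_1 = (1.2308, 1.8462).
‖u_2‖ = 2.2188, so q_2 = (0.5547, 0.8321).

Q = [[-0.8321, 0.5547], [0.5547, 0.8321]], R = [[3.6056, 0.2774], [0.0000, 2.2188]]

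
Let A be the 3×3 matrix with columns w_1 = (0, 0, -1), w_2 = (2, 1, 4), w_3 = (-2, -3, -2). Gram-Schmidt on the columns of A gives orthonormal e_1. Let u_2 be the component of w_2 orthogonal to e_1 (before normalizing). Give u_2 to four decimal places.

u_2 = (2.0000, 1.0000, 0.0000)

w_1 = (0, 0, -1); ‖w_1‖ = 1.0000, so e_1 = (0.0000, 0.0000, -1.0000).
e_1·w_2 = 0.0000·2 + 0.0000·1 + (-1.0000)·4 = -4.0000.
u_2 = w_2 + 4.0000·e_1 = (2.0000, 1.0000, 0.0000).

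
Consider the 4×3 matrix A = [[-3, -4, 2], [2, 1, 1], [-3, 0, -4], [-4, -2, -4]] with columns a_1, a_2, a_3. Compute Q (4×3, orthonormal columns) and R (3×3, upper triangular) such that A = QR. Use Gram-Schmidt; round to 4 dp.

Q = [[-0.4867, -0.7873, 0.2768], [0.3244, -0.0549, -0.3886], [-0.4867, 0.6042, 0.4614], [-0.6489, 0.1099, -0.7480]], R = [[6.1644, 3.5689, 3.8933], [0.0000, 2.8746, -4.4858], [0.0000, 0.0000, 1.3114]]

a_1 = (-3, 2, -3, -4); ‖a_1‖ = 6.1644, so q_1 = (-0.4867, 0.3244, -0.4867, -0.6489).
q_1·a_2 = (-0.4867)·(-4) + 0.3244·1 + (-0.4867)·0 + (-0.6489)·(-2) = 3.5689.
u_2 = a_2 − 3.5689·q_1 = (-2.2632, -0.1579, 1.7368, 0.3158).
‖u_2‖ = 2.8746, so q_2 = (-0.7873, -0.0549, 0.6042, 0.1099).
q_1·a_3 = (-0.4867)·2 + 0.3244·1 + (-0.4867)·(-4) + (-0.6489)·(-4) = 3.8933; q_2·a_3 = (-0.7873)·2 + (-0.0549)·1 + 0.6042·(-4) + 0.1099·(-4) = -4.4858.
u_3 = a_3 − 3.8933·q_1 + 4.4858·q_2 = (0.3631, -0.5096, 0.6051, -0.9809).
‖u_3‖ = 1.3114, so q_3 = (0.2768, -0.3886, 0.4614, -0.7480).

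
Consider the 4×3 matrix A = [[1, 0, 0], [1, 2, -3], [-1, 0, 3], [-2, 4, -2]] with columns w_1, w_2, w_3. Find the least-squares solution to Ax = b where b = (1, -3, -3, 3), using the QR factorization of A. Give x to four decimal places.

x = (-2.0080, -1.1200, -1.1680)

w_1 = (1, 1, -1, -2); ‖w_1‖ = 2.6458, so e_1 = (0.3780, 0.3780, -0.3780, -0.7559).
e_1·w_2 = 0.3780·0 + 0.3780·2 + (-0.3780)·0 + (-0.7559)·4 = -2.2678.
u_2 = w_2 + 2.2678·e_1 = (0.8571, 2.8571, -0.8571, 2.2857).
‖u_2‖ = 3.8545, so e_2 = (0.2224, 0.7412, -0.2224, 0.5930).
e_1·w_3 = 0.3780·0 + 0.3780·(-3) + (-0.3780)·3 + (-0.7559)·(-2) = -0.7559; e_2·w_3 = 0.2224·0 + 0.7412·(-3) + (-0.2224)·3 + 0.5930·(-2) = -4.0769.
u_3 = w_3 + 0.7559·e_1 + 4.0769·e_2 = (1.1923, 0.3077, 1.8077, -0.1538).
‖u_3‖ = 2.1926, so e_3 = (0.5438, 0.1403, 0.8244, -0.0702).
Qᵀb = (-1.8898, 0.4447, -2.5610).
Back-substitute: x_3 = -2.5610/2.1926 = -1.1680.
x_2 = (0.4447 + 4.0769·(-1.1680))/3.8545 = -1.1200.
x_1 = (-1.8898 + 2.2678·(-1.1200) + 0.7559·(-1.1680))/2.6458 = -2.0080.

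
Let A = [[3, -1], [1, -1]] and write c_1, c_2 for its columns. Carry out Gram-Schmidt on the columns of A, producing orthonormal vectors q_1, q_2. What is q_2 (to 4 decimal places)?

q_2 = (0.3162, -0.9487)

c_1 = (3, 1); ‖c_1‖ = 3.1623, so q_1 = (0.9487, 0.3162).
q_1·c_2 = 0.9487·(-1) + 0.3162·(-1) = -1.2649.
u_2 = c_2 + 1.2649·q_1 = (0.2000, -0.6000).
‖u_2‖ = 0.6325, so q_2 = (0.3162, -0.9487).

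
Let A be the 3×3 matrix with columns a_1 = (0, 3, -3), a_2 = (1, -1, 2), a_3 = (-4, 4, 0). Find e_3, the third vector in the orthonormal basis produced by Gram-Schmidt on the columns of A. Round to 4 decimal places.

e_3 = (-0.5774, 0.5774, 0.5774)

e_1 = a_1/‖a_1‖ = (0, 3, -3)/4.2426 = (0.0000, 0.7071, -0.7071).
r_{12} = e_1·a_2 = -2.1213.
u_2 = a_2 + 2.1213·e_1 = (1.0000, 0.5000, 0.5000).
‖u_2‖ = 1.2247, so e_2 = (0.8165, 0.4082, 0.4082).
r_{13} = e_1·a_3 = 2.8284; r_{23} = e_2·a_3 = -1.6330.
u_3 = a_3 − 2.8284·e_1 + 1.6330·e_2 = (-2.6667, 2.6667, 2.6667).
‖u_3‖ = 4.6188, so e_3 = (-0.5774, 0.5774, 0.5774).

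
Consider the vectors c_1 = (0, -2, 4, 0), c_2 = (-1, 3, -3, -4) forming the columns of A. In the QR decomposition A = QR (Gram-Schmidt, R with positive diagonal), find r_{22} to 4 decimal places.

q_1 = c_1/‖c_1‖ = (0, -2, 4, 0)/4.4721 = (0.0000, -0.4472, 0.8944, 0.0000).
r_{12} = q_1·c_2 = -4.0249.
u_2 = c_2 + 4.0249·q_1 = (-1.0000, 1.2000, 0.6000, -4.0000).
r_{22} = ‖u_2‖ = 4.3359.

r_{22} = 4.3359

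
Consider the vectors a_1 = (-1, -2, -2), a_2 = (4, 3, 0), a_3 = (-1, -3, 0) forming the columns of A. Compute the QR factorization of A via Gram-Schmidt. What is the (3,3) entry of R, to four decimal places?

e_1 = a_1/‖a_1‖ = (-1, -2, -2)/3.0000 = (-0.3333, -0.6667, -0.6667).
r_{12} = e_1·a_2 = -3.3333.
u_2 = a_2 + 3.3333·e_1 = (2.8889, 0.7778, -2.2222).
‖u_2‖ = 3.7268, so e_2 = (0.7752, 0.2087, -0.5963).
r_{13} = e_1·a_3 = 2.3333; r_{23} = e_2·a_3 = -1.4013.
u_3 = a_3 − 2.3333·e_1 + 1.4013·e_2 = (0.8640, -1.1520, 0.7200).
r_{33} = ‖u_3‖ = 1.6100.

r_{33} = 1.6100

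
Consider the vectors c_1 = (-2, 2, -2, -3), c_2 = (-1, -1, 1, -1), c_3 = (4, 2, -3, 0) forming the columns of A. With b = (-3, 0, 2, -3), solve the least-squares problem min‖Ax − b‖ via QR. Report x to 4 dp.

x = (0.4817, 1.3532, -0.2339)

c_1 = (-2, 2, -2, -3); ‖c_1‖ = 4.5826, so q_1 = (-0.4364, 0.4364, -0.4364, -0.6547).
q_1·c_2 = (-0.4364)·(-1) + 0.4364·(-1) + (-0.4364)·1 + (-0.6547)·(-1) = 0.2182.
u_2 = c_2 − 0.2182·q_1 = (-0.9048, -1.0952, 1.0952, -0.8571).
‖u_2‖ = 1.9881, so q_2 = (-0.4551, -0.5509, 0.5509, -0.4311).
q_1·c_3 = (-0.4364)·4 + 0.4364·2 + (-0.4364)·(-3) + (-0.6547)·0 = 0.4364; q_2·c_3 = (-0.4551)·4 + (-0.5509)·2 + 0.5509·(-3) + (-0.4311)·0 = -4.5749.
u_3 = c_3 − 0.4364·q_1 + 4.5749·q_2 = (2.1084, -0.7108, -0.2892, -1.6867).
‖u_3‖ = 2.8070, so q_3 = (0.7511, -0.2532, -0.1030, -0.6009).
Qᵀb = (2.4004, 3.7605, -0.6567).
Back-substitute: x_3 = -0.6567/2.8070 = -0.2339.
x_2 = (3.7605 + 4.5749·(-0.2339))/1.9881 = 1.3532.
x_1 = (2.4004 − 0.2182·1.3532 − 0.4364·(-0.2339))/4.5826 = 0.4817.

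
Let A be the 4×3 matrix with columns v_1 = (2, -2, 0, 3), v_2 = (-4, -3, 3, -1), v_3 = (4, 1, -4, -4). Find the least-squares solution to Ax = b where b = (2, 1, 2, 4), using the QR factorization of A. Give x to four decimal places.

e_1 = v_1/‖v_1‖ = (2, -2, 0, 3)/4.1231 = (0.4851, -0.4851, 0.0000, 0.7276).
r_{12} = e_1·v_2 = -1.2127.
u_2 = v_2 + 1.2127·e_1 = (-3.4118, -3.5882, 3.0000, -0.1176).
‖u_2‖ = 5.7905, so e_2 = (-0.5892, -0.6197, 0.5181, -0.0203).
r_{13} = e_1·v_3 = -1.4552; r_{23} = e_2·v_3 = -4.9676.
u_3 = v_3 + 1.4552·e_1 + 4.9676·e_2 = (1.7789, -2.7842, -1.4263, -3.0421).
‖u_3‖ = 4.7122, so e_3 = (0.3775, -0.5908, -0.3027, -0.6456).
Qᵀb = (3.3955, -0.8432, -3.0235).
Back-substitute: x_3 = -3.0235/4.7122 = -0.6416.
x_2 = (-0.8432 + 4.9676·(-0.6416))/5.7905 = -0.6961.
x_1 = (3.3955 + 1.2127·(-0.6961) + 1.4552·(-0.6416))/4.1231 = 0.3924.

x = (0.3924, -0.6961, -0.6416)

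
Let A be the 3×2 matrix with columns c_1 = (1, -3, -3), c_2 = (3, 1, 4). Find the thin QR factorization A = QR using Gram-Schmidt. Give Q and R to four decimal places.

Q = [[0.2294, 0.8461], [-0.6882, -0.2085], [-0.6882, 0.4905]], R = [[4.3589, -2.7530], [0.0000, 4.2920]]

c_1 = (1, -3, -3); ‖c_1‖ = 4.3589, so q_1 = (0.2294, -0.6882, -0.6882).
q_1·c_2 = 0.2294·3 + (-0.6882)·1 + (-0.6882)·4 = -2.7530.
u_2 = c_2 + 2.7530·q_1 = (3.6316, -0.8947, 2.1053).
‖u_2‖ = 4.2920, so q_2 = (0.8461, -0.2085, 0.4905).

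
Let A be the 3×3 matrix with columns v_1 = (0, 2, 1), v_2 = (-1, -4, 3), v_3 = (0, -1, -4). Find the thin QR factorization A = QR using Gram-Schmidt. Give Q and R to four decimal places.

Q = [[0.0000, -0.2182, -0.9759], [0.8944, -0.4364, 0.0976], [0.4472, 0.8729, -0.1952]], R = [[2.2361, -2.2361, -2.6833], [0.0000, 4.5826, -3.0551], [0.0000, 0.0000, 0.6831]]

v_1 = (0, 2, 1); ‖v_1‖ = 2.2361, so q_1 = (0.0000, 0.8944, 0.4472).
q_1·v_2 = 0.0000·(-1) + 0.8944·(-4) + 0.4472·3 = -2.2361.
u_2 = v_2 + 2.2361·q_1 = (-1.0000, -2.0000, 4.0000).
‖u_2‖ = 4.5826, so q_2 = (-0.2182, -0.4364, 0.8729).
q_1·v_3 = 0.0000·0 + 0.8944·(-1) + 0.4472·(-4) = -2.6833; q_2·v_3 = (-0.2182)·0 + (-0.4364)·(-1) + 0.8729·(-4) = -3.0551.
u_3 = v_3 + 2.6833·q_1 + 3.0551·q_2 = (-0.6667, 0.0667, -0.1333).
‖u_3‖ = 0.6831, so q_3 = (-0.9759, 0.0976, -0.1952).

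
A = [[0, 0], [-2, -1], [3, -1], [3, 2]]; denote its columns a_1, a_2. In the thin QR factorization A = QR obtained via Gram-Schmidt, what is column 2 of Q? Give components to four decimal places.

e_2 = (0.0000, -0.2473, -0.7626, 0.5977)

a_1 = (0, -2, 3, 3); ‖a_1‖ = 4.6904, so e_1 = (0.0000, -0.4264, 0.6396, 0.6396).
e_1·a_2 = 0.0000·0 + (-0.4264)·(-1) + 0.6396·(-1) + 0.6396·2 = 1.0660.
u_2 = a_2 − 1.0660·e_1 = (0.0000, -0.5455, -1.6818, 1.3182).
‖u_2‖ = 2.2054, so e_2 = (0.0000, -0.2473, -0.7626, 0.5977).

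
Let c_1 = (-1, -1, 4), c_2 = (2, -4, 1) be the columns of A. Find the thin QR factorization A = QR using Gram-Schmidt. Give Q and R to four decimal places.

q_1 = c_1/‖c_1‖ = (-1, -1, 4)/4.2426 = (-0.2357, -0.2357, 0.9428).
r_{12} = q_1·c_2 = 1.4142.
u_2 = c_2 − 1.4142·q_1 = (2.3333, -3.6667, -0.3333).
‖u_2‖ = 4.3589, so q_2 = (0.5353, -0.8412, -0.0765).

Q = [[-0.2357, 0.5353], [-0.2357, -0.8412], [0.9428, -0.0765]], R = [[4.2426, 1.4142], [0.0000, 4.3589]]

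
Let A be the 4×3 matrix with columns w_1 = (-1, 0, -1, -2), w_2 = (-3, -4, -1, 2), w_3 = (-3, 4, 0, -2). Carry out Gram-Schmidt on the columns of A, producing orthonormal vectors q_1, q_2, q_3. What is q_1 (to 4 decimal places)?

w_1 = (-1, 0, -1, -2); ‖w_1‖ = 2.4495, so q_1 = (-0.4082, 0.0000, -0.4082, -0.8165).

q_1 = (-0.4082, 0.0000, -0.4082, -0.8165)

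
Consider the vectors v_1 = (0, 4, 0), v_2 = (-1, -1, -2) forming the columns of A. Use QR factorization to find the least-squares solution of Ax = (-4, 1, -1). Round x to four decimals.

v_1 = (0, 4, 0); ‖v_1‖ = 4.0000, so e_1 = (0.0000, 1.0000, 0.0000).
e_1·v_2 = 0.0000·(-1) + 1.0000·(-1) + 0.0000·(-2) = -1.0000.
u_2 = v_2 + 1.0000·e_1 = (-1.0000, 0.0000, -2.0000).
‖u_2‖ = 2.2361, so e_2 = (-0.4472, 0.0000, -0.8944).
Qᵀb = (1.0000, 2.6833).
Back-substitute: x_2 = 2.6833/2.2361 = 1.2000.
x_1 = (1.0000 + 1.0000·1.2000)/4.0000 = 0.5500.

x = (0.5500, 1.2000)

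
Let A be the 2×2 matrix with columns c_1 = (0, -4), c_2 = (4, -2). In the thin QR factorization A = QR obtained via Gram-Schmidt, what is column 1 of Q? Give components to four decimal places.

q_1 = (0.0000, -1.0000)

q_1 = c_1/‖c_1‖ = (0, -4)/4.0000 = (0.0000, -1.0000).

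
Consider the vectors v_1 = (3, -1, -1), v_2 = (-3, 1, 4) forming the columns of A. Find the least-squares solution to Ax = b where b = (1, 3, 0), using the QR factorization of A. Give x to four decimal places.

x = (0.0000, 0.0000)

e_1 = v_1/‖v_1‖ = (3, -1, -1)/3.3166 = (0.9045, -0.3015, -0.3015).
r_{12} = e_1·v_2 = -4.2212.
u_2 = v_2 + 4.2212·e_1 = (0.8182, -0.2727, 2.7273).
‖u_2‖ = 2.8604, so e_2 = (0.2860, -0.0953, 0.9535).
Qᵀb = (0.0000, 0.0000).
Back-substitute: x_2 = 0.0000/2.8604 = 0.0000.
x_1 = (0.0000 + 4.2212·0.0000)/3.3166 = 0.0000.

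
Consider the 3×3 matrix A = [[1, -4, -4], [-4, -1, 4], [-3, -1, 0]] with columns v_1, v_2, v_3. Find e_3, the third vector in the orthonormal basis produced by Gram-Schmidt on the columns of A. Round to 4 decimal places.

e_1 = v_1/‖v_1‖ = (1, -4, -3)/5.0990 = (0.1961, -0.7845, -0.5883).
r_{12} = e_1·v_2 = 0.5883.
u_2 = v_2 − 0.5883·e_1 = (-4.1154, -0.5385, -0.6538).
‖u_2‖ = 4.2016, so e_2 = (-0.9795, -0.1282, -0.1556).
r_{13} = e_1·v_3 = -3.9223; r_{23} = e_2·v_3 = 3.4053.
u_3 = v_3 + 3.9223·e_1 − 3.4053·e_2 = (0.1046, 1.3595, -1.7778).
‖u_3‖ = 2.2404, so e_3 = (0.0467, 0.6068, -0.7935).

e_3 = (0.0467, 0.6068, -0.7935)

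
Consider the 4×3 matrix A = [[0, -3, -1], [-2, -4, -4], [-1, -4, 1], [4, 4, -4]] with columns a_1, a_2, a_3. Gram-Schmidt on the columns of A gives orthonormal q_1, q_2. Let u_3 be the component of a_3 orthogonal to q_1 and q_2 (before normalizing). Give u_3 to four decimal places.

a_1 = (0, -2, -1, 4); ‖a_1‖ = 4.5826, so q_1 = (0.0000, -0.4364, -0.2182, 0.8729).
q_1·a_2 = 0.0000·(-3) + (-0.4364)·(-4) + (-0.2182)·(-4) + 0.8729·4 = 6.1101.
u_2 = a_2 − 6.1101·q_1 = (-3.0000, -1.3333, -2.6667, -1.3333).
‖u_2‖ = 4.4347, so q_2 = (-0.6765, -0.3007, -0.6013, -0.3007).
q_1·a_3 = 0.0000·(-1) + (-0.4364)·(-4) + (-0.2182)·1 + 0.8729·(-4) = -1.9640; q_2·a_3 = (-0.6765)·(-1) + (-0.3007)·(-4) + (-0.6013)·1 + (-0.3007)·(-4) = 2.4804.
u_3 = a_3 + 1.9640·q_1 − 2.4804·q_2 = (0.6780, -4.1114, 2.0630, -1.5400).

u_3 = (0.6780, -4.1114, 2.0630, -1.5400)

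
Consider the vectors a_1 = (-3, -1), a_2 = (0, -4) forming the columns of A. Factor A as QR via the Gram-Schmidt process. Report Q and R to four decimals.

Q = [[-0.9487, 0.3162], [-0.3162, -0.9487]], R = [[3.1623, 1.2649], [0.0000, 3.7947]]

a_1 = (-3, -1); ‖a_1‖ = 3.1623, so e_1 = (-0.9487, -0.3162).
e_1·a_2 = (-0.9487)·0 + (-0.3162)·(-4) = 1.2649.
u_2 = a_2 − 1.2649·e_1 = (1.2000, -3.6000).
‖u_2‖ = 3.7947, so e_2 = (0.3162, -0.9487).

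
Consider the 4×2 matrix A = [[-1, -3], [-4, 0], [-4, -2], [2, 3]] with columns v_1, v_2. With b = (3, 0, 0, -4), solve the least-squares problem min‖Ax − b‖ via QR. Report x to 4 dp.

v_1 = (-1, -4, -4, 2); ‖v_1‖ = 6.0828, so e_1 = (-0.1644, -0.6576, -0.6576, 0.3288).
e_1·v_2 = (-0.1644)·(-3) + (-0.6576)·0 + (-0.6576)·(-2) + 0.3288·3 = 2.7948.
u_2 = v_2 − 2.7948·e_1 = (-2.5405, 1.8378, -0.1622, 2.0811).
‖u_2‖ = 3.7669, so e_2 = (-0.6744, 0.4879, -0.0430, 0.5525).
Qᵀb = (-1.8084, -4.2332).
Back-substitute: x_2 = -4.2332/3.7669 = -1.1238.
x_1 = (-1.8084 − 2.7948·(-1.1238))/6.0828 = 0.2190.

x = (0.2190, -1.1238)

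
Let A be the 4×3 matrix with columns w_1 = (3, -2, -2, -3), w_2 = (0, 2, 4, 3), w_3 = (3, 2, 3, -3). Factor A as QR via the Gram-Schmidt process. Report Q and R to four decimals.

q_1 = w_1/‖w_1‖ = (3, -2, -2, -3)/5.0990 = (0.5883, -0.3922, -0.3922, -0.5883).
r_{12} = q_1·w_2 = -4.1184.
u_2 = w_2 + 4.1184·q_1 = (2.4231, 0.3846, 2.3846, 0.5769).
‖u_2‖ = 3.4696, so q_2 = (0.6984, 0.1109, 0.6873, 0.1663).
r_{13} = q_1·w_3 = 1.5689; r_{23} = q_2·w_3 = 3.8798.
u_3 = w_3 − 1.5689·q_1 − 3.8798·q_2 = (-0.6326, 2.1853, 0.9489, -2.7220).
‖u_3‖ = 3.6723, so q_3 = (-0.1723, 0.5951, 0.2584, -0.7412).

Q = [[0.5883, 0.6984, -0.1723], [-0.3922, 0.1109, 0.5951], [-0.3922, 0.6873, 0.2584], [-0.5883, 0.1663, -0.7412]], R = [[5.0990, -4.1184, 1.5689], [0.0000, 3.4696, 3.8798], [0.0000, 0.0000, 3.6723]]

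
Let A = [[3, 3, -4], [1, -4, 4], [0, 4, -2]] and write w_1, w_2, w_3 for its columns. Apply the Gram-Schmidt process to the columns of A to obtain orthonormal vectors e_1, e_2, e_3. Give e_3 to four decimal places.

w_1 = (3, 1, 0); ‖w_1‖ = 3.1623, so e_1 = (0.9487, 0.3162, 0.0000).
e_1·w_2 = 0.9487·3 + 0.3162·(-4) + 0.0000·4 = 1.5811.
u_2 = w_2 − 1.5811·e_1 = (1.5000, -4.5000, 4.0000).
‖u_2‖ = 6.2048, so e_2 = (0.2417, -0.7252, 0.6447).
e_1·w_3 = 0.9487·(-4) + 0.3162·4 + 0.0000·(-2) = -2.5298; e_2·w_3 = 0.2417·(-4) + (-0.7252)·4 + 0.6447·(-2) = -5.1573.
u_3 = w_3 + 2.5298·e_1 + 5.1573·e_2 = (-0.3532, 1.0597, 1.3247).
‖u_3‖ = 1.7328, so e_3 = (-0.2039, 0.6116, 0.7645).

e_3 = (-0.2039, 0.6116, 0.7645)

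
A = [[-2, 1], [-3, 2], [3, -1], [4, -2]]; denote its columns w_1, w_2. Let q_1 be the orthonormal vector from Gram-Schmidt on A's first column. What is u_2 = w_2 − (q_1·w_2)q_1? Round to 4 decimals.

u_2 = (0.0000, 0.5000, 0.5000, 0.0000)

w_1 = (-2, -3, 3, 4); ‖w_1‖ = 6.1644, so q_1 = (-0.3244, -0.4867, 0.4867, 0.6489).
q_1·w_2 = (-0.3244)·1 + (-0.4867)·2 + 0.4867·(-1) + 0.6489·(-2) = -3.0822.
u_2 = w_2 + 3.0822·q_1 = (0.0000, 0.5000, 0.5000, 0.0000).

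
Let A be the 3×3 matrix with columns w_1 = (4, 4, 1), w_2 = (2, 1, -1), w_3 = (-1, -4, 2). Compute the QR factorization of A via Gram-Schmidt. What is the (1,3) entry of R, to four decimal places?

q_1 = w_1/‖w_1‖ = (4, 4, 1)/5.7446 = (0.6963, 0.6963, 0.1741).
r_{13} = q_1·w_3 = -3.1334.

r_{13} = -3.1334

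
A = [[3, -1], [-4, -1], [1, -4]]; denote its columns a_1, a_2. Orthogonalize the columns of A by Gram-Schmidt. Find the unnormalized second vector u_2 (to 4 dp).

a_1 = (3, -4, 1); ‖a_1‖ = 5.0990, so q_1 = (0.5883, -0.7845, 0.1961).
q_1·a_2 = 0.5883·(-1) + (-0.7845)·(-1) + 0.1961·(-4) = -0.5883.
u_2 = a_2 + 0.5883·q_1 = (-0.6538, -1.4615, -3.8846).

u_2 = (-0.6538, -1.4615, -3.8846)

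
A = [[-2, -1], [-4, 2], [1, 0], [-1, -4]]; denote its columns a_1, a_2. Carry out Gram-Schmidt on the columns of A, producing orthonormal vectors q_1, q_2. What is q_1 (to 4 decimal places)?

q_1 = a_1/‖a_1‖ = (-2, -4, 1, -1)/4.6904 = (-0.4264, -0.8528, 0.2132, -0.2132).

q_1 = (-0.4264, -0.8528, 0.2132, -0.2132)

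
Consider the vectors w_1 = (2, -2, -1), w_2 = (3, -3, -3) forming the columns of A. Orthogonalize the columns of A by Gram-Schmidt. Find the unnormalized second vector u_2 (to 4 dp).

w_1 = (2, -2, -1); ‖w_1‖ = 3.0000, so q_1 = (0.6667, -0.6667, -0.3333).
q_1·w_2 = 0.6667·3 + (-0.6667)·(-3) + (-0.3333)·(-3) = 5.0000.
u_2 = w_2 − 5.0000·q_1 = (-0.3333, 0.3333, -1.3333).

u_2 = (-0.3333, 0.3333, -1.3333)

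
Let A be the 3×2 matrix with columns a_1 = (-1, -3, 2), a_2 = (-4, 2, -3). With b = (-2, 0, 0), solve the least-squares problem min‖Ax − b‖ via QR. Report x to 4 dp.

a_1 = (-1, -3, 2); ‖a_1‖ = 3.7417, so q_1 = (-0.2673, -0.8018, 0.5345).
q_1·a_2 = (-0.2673)·(-4) + (-0.8018)·2 + 0.5345·(-3) = -2.1381.
u_2 = a_2 + 2.1381·q_1 = (-4.5714, 0.2857, -1.8571).
‖u_2‖ = 4.9425, so q_2 = (-0.9249, 0.0578, -0.3757).
Qᵀb = (0.5345, 1.8498).
Back-substitute: x_2 = 1.8498/4.9425 = 0.3743.
x_1 = (0.5345 + 2.1381·0.3743)/3.7417 = 0.3567.

x = (0.3567, 0.3743)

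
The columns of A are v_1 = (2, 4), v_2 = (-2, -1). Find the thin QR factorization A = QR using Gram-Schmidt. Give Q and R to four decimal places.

v_1 = (2, 4); ‖v_1‖ = 4.4721, so e_1 = (0.4472, 0.8944).
e_1·v_2 = 0.4472·(-2) + 0.8944·(-1) = -1.7889.
u_2 = v_2 + 1.7889·e_1 = (-1.2000, 0.6000).
‖u_2‖ = 1.3416, so e_2 = (-0.8944, 0.4472).

Q = [[0.4472, -0.8944], [0.8944, 0.4472]], R = [[4.4721, -1.7889], [0.0000, 1.3416]]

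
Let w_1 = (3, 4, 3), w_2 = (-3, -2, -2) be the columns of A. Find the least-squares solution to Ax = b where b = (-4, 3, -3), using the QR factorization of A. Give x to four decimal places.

x = (2.5102, 4.1020)

q_1 = w_1/‖w_1‖ = (3, 4, 3)/5.8310 = (0.5145, 0.6860, 0.5145).
r_{12} = q_1·w_2 = -3.9445.
u_2 = w_2 + 3.9445·q_1 = (-0.9706, 0.7059, 0.0294).
‖u_2‖ = 1.2005, so q_2 = (-0.8085, 0.5880, 0.0245).
Qᵀb = (-1.5435, 4.9245).
Back-substitute: x_2 = 4.9245/1.2005 = 4.1020.
x_1 = (-1.5435 + 3.9445·4.1020)/5.8310 = 2.5102.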